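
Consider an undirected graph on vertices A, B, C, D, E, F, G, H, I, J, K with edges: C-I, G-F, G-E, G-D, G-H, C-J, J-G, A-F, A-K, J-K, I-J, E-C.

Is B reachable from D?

Explore from D.
Distance 1: reach G.
Distance 2: reach E, F, H, J.
Distance 3: reach A, C, I, K.
The search is exhausted without reaching B; it lies in a different component.

No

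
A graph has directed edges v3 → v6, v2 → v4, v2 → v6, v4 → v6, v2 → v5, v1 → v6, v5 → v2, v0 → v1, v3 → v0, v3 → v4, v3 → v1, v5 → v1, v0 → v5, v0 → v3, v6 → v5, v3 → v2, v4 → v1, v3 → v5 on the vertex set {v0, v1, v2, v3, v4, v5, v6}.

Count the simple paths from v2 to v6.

v2→v4→v1→v6
v2→v4→v6
v2→v5→v1→v6
v2→v6

4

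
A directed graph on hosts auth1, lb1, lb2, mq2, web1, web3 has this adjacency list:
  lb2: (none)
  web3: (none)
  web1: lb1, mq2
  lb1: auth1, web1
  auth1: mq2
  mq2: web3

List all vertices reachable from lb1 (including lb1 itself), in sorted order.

Start at lb1.
Its neighbours: auth1, web1.
Then their neighbours: mq2.
Then next layer: web3.
Nothing further is reachable.

auth1, lb1, mq2, web1, web3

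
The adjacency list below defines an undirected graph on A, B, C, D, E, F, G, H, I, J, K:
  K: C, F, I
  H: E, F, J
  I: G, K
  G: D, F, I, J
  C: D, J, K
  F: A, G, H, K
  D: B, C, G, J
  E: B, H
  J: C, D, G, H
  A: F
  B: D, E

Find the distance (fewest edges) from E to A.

3

Distance 0: E.
Distance 1: B, H.
Distance 2: D, F, J.
Distance 3: A, C, G, K — contains A.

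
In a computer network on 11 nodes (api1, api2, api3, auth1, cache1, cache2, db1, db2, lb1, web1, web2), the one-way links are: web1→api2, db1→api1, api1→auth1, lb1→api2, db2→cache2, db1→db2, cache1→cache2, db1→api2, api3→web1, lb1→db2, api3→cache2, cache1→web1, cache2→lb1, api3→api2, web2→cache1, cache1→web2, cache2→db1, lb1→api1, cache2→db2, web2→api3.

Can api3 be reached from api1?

No

Explore from api1.
Distance 1: reach auth1.
The search from api1 is exhausted; no directed path reaches api3.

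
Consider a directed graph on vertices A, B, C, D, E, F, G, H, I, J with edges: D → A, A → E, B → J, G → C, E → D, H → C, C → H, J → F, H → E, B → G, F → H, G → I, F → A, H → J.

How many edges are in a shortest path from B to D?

Distance 0: B.
Distance 1: G, J.
Distance 2: C, F, I.
Distance 3: A, H.
Distance 4: E.
Distance 5: D — contains D.

5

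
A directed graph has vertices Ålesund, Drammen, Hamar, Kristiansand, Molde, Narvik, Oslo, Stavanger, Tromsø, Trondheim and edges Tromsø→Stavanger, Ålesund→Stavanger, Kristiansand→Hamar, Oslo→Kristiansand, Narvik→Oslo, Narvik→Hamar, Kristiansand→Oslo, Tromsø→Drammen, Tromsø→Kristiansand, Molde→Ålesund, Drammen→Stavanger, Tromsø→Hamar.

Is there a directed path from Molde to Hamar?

No

Explore from Molde.
Distance 1: reach Ålesund.
Distance 2: reach Stavanger.
The search from Molde is exhausted; no directed path reaches Hamar.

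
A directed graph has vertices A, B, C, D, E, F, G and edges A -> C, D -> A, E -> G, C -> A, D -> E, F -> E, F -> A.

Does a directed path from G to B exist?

No

G has no outgoing edges, so nothing is reachable from it.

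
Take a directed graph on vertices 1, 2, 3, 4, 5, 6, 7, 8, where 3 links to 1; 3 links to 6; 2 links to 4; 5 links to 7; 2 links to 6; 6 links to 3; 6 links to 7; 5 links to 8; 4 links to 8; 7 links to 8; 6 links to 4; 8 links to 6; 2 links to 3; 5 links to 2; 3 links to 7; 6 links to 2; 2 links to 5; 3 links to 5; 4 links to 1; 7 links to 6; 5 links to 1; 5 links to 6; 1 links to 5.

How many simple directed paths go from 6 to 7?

11

6→2→3→1→5→7
6→2→3→5→7
6→2→3→7
6→2→4→1→5→7
6→2→5→7
6→3→1→5→7
6→3→5→7
6→3→7
6→4→1→5→2→3→7
6→4→1→5→7
6→7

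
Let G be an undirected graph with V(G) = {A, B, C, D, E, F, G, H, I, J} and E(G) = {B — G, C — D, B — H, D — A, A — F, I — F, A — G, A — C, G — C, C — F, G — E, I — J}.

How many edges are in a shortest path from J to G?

4

Distance 0: J.
Distance 1: I.
Distance 2: F.
Distance 3: A, C.
Distance 4: D, G — contains G.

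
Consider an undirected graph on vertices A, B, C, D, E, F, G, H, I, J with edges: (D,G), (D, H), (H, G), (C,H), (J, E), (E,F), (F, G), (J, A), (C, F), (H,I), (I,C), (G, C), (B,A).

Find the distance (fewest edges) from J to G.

3

Distance 0: J.
Distance 1: A, E.
Distance 2: B, F.
Distance 3: C, G — contains G.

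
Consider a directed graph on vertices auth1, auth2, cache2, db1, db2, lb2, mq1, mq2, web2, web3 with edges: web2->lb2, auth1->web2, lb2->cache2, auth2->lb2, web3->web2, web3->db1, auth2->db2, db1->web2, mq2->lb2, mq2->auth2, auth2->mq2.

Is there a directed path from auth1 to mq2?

Explore from auth1.
Distance 1: reach web2.
Distance 2: reach lb2.
Distance 3: reach cache2.
The search from auth1 is exhausted; no directed path reaches mq2.

No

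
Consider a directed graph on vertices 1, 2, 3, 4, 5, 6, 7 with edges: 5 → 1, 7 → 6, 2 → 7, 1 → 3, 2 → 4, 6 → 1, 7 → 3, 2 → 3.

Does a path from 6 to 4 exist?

Explore from 6.
Distance 1: reach 1.
Distance 2: reach 3.
The search from 6 is exhausted; no directed path reaches 4.

No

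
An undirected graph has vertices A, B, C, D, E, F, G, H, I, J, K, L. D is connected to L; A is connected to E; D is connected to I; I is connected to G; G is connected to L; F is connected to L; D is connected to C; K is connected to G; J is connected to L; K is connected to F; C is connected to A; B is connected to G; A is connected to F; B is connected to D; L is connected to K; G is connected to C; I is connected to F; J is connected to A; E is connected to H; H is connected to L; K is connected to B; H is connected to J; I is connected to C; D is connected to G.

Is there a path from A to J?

Explore from A.
Distance 1: reach C, E, F, J.
Found J.

Yes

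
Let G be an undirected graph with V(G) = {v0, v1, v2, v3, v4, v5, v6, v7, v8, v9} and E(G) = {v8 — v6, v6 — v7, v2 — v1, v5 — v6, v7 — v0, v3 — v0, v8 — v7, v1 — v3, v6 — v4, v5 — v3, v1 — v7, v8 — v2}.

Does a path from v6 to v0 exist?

Yes

Explore from v6.
Distance 1: reach v4, v5, v7, v8.
Distance 2: reach v0, v1, v2, v3.
Found v0.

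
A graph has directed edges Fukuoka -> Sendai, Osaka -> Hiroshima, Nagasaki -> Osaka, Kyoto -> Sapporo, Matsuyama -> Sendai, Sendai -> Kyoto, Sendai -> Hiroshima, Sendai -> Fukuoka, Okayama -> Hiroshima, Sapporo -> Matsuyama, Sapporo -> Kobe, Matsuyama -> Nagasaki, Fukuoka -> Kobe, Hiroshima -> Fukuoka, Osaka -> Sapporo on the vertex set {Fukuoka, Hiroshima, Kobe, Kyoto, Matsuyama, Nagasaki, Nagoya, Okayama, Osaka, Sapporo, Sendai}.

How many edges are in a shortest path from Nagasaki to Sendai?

4

Distance 0: Nagasaki.
Distance 1: Osaka.
Distance 2: Hiroshima, Sapporo.
Distance 3: Fukuoka, Kobe, Matsuyama.
Distance 4: Sendai — contains Sendai.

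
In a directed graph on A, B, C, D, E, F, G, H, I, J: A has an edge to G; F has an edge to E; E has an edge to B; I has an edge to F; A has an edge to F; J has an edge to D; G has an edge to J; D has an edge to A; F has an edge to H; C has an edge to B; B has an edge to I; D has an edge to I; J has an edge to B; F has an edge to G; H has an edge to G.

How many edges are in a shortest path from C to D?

Distance 0: C.
Distance 1: B.
Distance 2: I.
Distance 3: F.
Distance 4: E, G, H.
Distance 5: J.
Distance 6: D — contains D.

6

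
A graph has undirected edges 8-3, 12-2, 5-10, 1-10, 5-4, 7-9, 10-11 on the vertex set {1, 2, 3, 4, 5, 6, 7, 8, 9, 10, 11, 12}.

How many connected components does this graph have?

From 1: component {1, 4, 5, 10, 11}.
From 2: component {2, 12}.
From 3: component {3, 8}.
From 6: component {6}.
From 7: component {7, 9}.
That's 5 components.

5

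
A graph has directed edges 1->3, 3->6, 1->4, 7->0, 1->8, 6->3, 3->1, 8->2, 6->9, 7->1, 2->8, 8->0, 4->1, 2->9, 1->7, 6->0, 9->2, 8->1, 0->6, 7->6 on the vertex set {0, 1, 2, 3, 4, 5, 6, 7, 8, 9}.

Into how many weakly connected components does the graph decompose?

From 0: component {0, 1, 2, 3, 4, 6, 7, 8, 9}.
From 5: component {5}.
That's 2 components.

2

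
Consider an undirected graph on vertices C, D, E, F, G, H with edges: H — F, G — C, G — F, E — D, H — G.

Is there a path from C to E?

No

Explore from C.
Distance 1: reach G.
Distance 2: reach F, H.
The search is exhausted without reaching E; it lies in a different component.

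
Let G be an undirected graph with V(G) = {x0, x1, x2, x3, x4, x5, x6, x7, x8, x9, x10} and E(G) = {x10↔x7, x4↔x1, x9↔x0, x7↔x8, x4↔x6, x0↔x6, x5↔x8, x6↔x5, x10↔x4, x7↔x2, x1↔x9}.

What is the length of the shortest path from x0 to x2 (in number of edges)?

5

Distance 0: x0.
Distance 1: x6, x9.
Distance 2: x1, x4, x5.
Distance 3: x8, x10.
Distance 4: x7.
Distance 5: x2 — contains x2.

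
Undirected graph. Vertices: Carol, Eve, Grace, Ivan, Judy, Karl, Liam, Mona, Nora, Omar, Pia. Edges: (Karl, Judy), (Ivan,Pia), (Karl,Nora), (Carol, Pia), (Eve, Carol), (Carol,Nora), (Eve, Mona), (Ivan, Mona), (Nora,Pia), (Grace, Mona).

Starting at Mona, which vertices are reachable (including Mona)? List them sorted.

Carol, Eve, Grace, Ivan, Judy, Karl, Mona, Nora, Pia

Start at Mona.
Its neighbours: Eve, Grace, Ivan.
Then their neighbours: Carol, Pia.
Then next layer: Nora.
Then next layer: Karl.
Then next layer: Judy.
Nothing further is reachable.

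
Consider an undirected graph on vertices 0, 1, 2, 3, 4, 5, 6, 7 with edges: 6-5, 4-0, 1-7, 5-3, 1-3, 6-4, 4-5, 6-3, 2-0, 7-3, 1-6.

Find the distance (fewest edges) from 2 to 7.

5

Distance 0: 2.
Distance 1: 0.
Distance 2: 4.
Distance 3: 5, 6.
Distance 4: 1, 3.
Distance 5: 7 — contains 7.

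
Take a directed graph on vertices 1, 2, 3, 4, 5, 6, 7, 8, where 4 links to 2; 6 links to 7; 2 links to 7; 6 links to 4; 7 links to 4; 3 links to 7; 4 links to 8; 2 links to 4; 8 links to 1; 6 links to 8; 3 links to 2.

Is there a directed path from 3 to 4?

Yes

Explore from 3.
Distance 1: reach 2, 7.
Distance 2: reach 4.
Found 4.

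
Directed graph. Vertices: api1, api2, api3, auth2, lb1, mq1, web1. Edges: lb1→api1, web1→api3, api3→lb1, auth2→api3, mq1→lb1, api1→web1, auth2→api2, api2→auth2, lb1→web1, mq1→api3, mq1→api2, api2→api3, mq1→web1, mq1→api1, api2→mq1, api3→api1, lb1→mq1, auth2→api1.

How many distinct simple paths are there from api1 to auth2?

1

api1→web1→api3→lb1→mq1→api2→auth2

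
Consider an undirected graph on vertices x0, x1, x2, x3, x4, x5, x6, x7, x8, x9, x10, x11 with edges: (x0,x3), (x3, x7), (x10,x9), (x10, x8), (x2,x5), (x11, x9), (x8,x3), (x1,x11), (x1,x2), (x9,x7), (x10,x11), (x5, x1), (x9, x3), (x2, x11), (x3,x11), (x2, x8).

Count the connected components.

From x0: component {x0, x1, x2, x3, x5, x7, x8, x9, x10, x11}.
From x4: component {x4}.
From x6: component {x6}.
That's 3 components.

3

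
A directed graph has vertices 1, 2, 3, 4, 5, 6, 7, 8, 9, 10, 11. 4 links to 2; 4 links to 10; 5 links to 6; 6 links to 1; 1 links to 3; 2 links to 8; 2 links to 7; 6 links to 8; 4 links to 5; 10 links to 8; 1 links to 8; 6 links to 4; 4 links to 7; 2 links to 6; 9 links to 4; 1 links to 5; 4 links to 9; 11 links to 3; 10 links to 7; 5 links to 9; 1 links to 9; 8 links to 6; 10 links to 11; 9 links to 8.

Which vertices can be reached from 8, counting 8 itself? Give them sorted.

Start at 8.
Its neighbours: 6.
Then their neighbours: 1, 4.
Then next layer: 2, 3, 5, 7, 9, 10.
Then next layer: 11.
Every vertex is now reached.

1, 2, 3, 4, 5, 6, 7, 8, 9, 10, 11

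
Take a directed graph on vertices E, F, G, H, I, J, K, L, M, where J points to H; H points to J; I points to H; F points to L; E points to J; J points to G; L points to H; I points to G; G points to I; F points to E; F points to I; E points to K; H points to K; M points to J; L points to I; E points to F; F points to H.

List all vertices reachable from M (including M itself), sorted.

G, H, I, J, K, M

Start at M.
Its neighbours: J.
Then their neighbours: G, H.
Then next layer: I, K.
Nothing further is reachable.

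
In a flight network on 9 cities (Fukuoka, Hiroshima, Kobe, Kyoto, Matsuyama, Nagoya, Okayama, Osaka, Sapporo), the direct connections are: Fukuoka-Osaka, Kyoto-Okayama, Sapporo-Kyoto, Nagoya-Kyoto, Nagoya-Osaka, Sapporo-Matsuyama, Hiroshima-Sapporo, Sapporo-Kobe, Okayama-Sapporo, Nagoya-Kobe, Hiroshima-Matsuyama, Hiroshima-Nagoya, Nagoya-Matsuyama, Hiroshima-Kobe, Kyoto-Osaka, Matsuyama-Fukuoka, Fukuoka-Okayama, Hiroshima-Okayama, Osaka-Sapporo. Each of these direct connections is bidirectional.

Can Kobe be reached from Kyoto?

Yes

Explore from Kyoto.
Distance 1: reach Nagoya, Okayama, Osaka, Sapporo.
Distance 2: reach Fukuoka, Hiroshima, Kobe, Matsuyama.
Found Kobe.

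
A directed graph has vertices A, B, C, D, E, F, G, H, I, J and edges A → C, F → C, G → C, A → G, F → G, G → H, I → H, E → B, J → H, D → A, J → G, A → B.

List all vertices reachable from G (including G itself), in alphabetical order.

Start at G.
Its neighbours: C, H.
Nothing further is reachable.

C, G, H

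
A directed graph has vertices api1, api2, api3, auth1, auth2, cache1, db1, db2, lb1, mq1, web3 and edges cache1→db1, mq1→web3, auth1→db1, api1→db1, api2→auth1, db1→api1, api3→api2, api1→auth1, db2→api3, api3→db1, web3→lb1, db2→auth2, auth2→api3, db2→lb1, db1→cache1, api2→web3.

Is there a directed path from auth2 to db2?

No

Explore from auth2.
Distance 1: reach api3.
Distance 2: reach api2, db1.
Distance 3: reach api1, auth1, cache1, web3.
Distance 4: reach lb1.
The search from auth2 is exhausted; no directed path reaches db2.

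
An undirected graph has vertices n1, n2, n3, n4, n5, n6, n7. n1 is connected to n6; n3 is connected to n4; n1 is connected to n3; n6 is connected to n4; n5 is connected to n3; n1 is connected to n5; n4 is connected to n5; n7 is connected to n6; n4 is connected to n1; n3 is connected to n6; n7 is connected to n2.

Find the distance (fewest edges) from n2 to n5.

Distance 0: n2.
Distance 1: n7.
Distance 2: n6.
Distance 3: n1, n3, n4.
Distance 4: n5 — contains n5.

4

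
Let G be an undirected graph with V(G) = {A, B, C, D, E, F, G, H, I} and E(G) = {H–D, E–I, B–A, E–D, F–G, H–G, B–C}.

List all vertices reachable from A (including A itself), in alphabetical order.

Start at A.
Its neighbours: B.
Then their neighbours: C.
Nothing further is reachable.

A, B, C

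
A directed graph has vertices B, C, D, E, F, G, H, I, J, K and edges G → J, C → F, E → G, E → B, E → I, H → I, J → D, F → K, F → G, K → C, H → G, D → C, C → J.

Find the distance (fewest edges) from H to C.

Distance 0: H.
Distance 1: G, I.
Distance 2: J.
Distance 3: D.
Distance 4: C — contains C.

4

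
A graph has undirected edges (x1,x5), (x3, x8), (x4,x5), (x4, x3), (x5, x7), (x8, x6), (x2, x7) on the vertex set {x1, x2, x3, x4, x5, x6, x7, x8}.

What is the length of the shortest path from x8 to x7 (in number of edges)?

Distance 0: x8.
Distance 1: x3, x6.
Distance 2: x4.
Distance 3: x5.
Distance 4: x1, x7 — contains x7.

4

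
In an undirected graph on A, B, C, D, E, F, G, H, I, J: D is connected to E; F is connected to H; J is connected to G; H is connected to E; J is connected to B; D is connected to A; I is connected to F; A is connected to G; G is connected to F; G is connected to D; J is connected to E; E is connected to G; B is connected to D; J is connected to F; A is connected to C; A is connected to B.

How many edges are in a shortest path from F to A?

2

Distance 0: F.
Distance 1: G, H, I, J.
Distance 2: A, B, D, E — contains A.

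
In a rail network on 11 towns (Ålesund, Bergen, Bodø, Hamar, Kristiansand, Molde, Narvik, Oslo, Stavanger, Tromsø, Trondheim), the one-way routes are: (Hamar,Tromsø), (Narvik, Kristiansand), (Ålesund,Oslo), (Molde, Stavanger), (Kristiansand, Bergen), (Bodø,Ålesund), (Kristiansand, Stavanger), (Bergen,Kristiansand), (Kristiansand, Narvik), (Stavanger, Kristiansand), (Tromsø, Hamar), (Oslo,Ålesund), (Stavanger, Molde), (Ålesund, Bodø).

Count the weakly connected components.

4

From Ålesund: component {Ålesund, Bodø, Oslo}.
From Bergen: component {Bergen, Kristiansand, Molde, Narvik, Stavanger}.
From Hamar: component {Hamar, Tromsø}.
From Trondheim: component {Trondheim}.
That's 4 components.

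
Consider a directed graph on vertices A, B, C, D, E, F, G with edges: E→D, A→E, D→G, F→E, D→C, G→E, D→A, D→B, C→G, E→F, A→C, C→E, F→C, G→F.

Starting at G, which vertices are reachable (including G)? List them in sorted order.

Start at G.
Its neighbours: E, F.
Then their neighbours: C, D.
Then next layer: A, B.
Every vertex is now reached.

A, B, C, D, E, F, G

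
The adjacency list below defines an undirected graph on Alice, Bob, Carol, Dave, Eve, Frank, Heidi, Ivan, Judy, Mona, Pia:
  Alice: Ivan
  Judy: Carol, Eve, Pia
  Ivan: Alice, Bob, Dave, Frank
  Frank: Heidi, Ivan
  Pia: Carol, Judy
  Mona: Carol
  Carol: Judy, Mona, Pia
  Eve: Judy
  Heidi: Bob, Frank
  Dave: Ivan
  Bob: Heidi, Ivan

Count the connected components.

From Alice: component {Alice, Bob, Dave, Frank, Heidi, Ivan}.
From Carol: component {Carol, Eve, Judy, Mona, Pia}.
That's 2 components.

2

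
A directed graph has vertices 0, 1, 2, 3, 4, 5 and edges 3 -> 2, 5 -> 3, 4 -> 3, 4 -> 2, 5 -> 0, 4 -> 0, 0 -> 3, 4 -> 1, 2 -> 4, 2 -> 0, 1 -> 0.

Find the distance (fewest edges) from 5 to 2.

Distance 0: 5.
Distance 1: 0, 3.
Distance 2: 2 — contains 2.

2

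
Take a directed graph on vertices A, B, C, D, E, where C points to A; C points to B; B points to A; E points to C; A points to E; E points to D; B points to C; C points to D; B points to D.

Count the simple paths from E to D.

3

E→C→B→D
E→C→D
E→D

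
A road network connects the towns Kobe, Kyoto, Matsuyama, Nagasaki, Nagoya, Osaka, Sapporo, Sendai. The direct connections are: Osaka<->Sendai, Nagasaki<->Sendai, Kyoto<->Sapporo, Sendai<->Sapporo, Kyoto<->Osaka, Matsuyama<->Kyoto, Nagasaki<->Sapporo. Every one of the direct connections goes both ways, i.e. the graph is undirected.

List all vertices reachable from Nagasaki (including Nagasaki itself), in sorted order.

Kyoto, Matsuyama, Nagasaki, Osaka, Sapporo, Sendai

Start at Nagasaki.
Its neighbours: Sapporo, Sendai.
Then their neighbours: Kyoto, Osaka.
Then next layer: Matsuyama.
Nothing further is reachable.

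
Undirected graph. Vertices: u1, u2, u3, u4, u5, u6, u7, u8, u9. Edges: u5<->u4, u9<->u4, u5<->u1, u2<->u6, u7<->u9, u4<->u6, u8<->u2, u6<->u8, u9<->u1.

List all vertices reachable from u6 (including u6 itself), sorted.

u1, u2, u4, u5, u6, u7, u8, u9

Start at u6.
Its neighbours: u2, u4, u8.
Then their neighbours: u5, u9.
Then next layer: u1, u7.
Nothing further is reachable.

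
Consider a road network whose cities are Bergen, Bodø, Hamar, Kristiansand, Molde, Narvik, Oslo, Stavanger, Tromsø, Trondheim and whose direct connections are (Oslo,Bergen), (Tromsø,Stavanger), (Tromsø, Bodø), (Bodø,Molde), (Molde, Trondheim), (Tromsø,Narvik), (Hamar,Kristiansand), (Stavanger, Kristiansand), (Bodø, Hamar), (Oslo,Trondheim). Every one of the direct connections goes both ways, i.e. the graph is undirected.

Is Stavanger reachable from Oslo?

Yes

Explore from Oslo.
Distance 1: reach Bergen, Trondheim.
Distance 2: reach Molde.
Distance 3: reach Bodø.
Distance 4: reach Hamar, Tromsø.
Distance 5: reach Kristiansand, Narvik, Stavanger.
Found Stavanger.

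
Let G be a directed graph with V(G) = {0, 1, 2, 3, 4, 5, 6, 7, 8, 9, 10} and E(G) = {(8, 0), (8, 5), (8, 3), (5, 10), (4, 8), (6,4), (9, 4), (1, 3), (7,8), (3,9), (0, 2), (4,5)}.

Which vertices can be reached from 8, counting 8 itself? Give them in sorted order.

0, 2, 3, 4, 5, 8, 9, 10

Start at 8.
Its neighbours: 0, 3, 5.
Then their neighbours: 2, 9, 10.
Then next layer: 4.
Nothing further is reachable.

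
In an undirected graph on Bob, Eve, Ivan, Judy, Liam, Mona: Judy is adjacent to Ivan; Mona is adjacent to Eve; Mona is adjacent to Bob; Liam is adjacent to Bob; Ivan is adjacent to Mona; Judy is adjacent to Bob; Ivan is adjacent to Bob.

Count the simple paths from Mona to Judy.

Mona–Bob–Ivan–Judy
Mona–Bob–Judy
Mona–Ivan–Bob–Judy
Mona–Ivan–Judy

4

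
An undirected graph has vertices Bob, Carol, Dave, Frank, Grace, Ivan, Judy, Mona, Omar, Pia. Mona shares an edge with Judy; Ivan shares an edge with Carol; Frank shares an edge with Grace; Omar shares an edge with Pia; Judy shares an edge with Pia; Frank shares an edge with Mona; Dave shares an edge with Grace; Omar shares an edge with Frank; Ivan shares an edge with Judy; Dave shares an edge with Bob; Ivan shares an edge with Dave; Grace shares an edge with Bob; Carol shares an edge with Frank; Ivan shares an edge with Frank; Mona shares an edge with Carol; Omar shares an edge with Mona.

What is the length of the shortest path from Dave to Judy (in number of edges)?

2

Distance 0: Dave.
Distance 1: Bob, Grace, Ivan.
Distance 2: Carol, Frank, Judy — contains Judy.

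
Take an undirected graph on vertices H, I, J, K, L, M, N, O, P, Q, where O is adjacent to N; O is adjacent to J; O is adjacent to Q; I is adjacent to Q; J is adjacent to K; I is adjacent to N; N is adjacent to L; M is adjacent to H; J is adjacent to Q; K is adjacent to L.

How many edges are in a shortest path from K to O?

Distance 0: K.
Distance 1: J, L.
Distance 2: N, O, Q — contains O.

2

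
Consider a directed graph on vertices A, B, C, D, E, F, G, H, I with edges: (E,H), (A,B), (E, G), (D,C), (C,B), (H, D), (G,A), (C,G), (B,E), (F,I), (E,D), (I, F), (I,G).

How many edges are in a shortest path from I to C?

Distance 0: I.
Distance 1: F, G.
Distance 2: A.
Distance 3: B.
Distance 4: E.
Distance 5: D, H.
Distance 6: C — contains C.

6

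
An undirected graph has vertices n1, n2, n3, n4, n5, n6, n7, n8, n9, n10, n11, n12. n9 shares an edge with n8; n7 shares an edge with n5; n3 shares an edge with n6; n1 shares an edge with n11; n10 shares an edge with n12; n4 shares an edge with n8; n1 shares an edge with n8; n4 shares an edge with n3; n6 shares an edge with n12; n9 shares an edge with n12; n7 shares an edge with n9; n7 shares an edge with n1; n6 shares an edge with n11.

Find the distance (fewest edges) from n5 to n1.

Distance 0: n5.
Distance 1: n7.
Distance 2: n1, n9 — contains n1.

2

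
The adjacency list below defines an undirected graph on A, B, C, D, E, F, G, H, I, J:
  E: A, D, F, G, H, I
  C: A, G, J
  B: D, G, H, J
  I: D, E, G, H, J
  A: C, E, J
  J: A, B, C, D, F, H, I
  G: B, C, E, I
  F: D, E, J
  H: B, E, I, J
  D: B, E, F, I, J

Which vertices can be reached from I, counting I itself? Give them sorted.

Start at I.
Its neighbours: D, E, G, H, J.
Then their neighbours: A, B, C, F.
Every vertex is now reached.

A, B, C, D, E, F, G, H, I, J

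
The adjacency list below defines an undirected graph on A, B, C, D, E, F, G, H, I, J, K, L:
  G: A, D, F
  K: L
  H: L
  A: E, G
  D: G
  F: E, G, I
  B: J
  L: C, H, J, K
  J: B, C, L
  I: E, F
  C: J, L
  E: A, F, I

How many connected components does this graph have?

2

From A: component {A, D, E, F, G, I}.
From B: component {B, C, H, J, K, L}.
That's 2 components.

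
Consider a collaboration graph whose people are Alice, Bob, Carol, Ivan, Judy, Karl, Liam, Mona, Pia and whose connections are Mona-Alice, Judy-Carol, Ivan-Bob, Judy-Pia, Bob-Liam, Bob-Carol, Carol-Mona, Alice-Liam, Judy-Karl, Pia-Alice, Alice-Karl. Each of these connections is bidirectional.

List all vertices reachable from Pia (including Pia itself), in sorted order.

Start at Pia.
Its neighbours: Alice, Judy.
Then their neighbours: Carol, Karl, Liam, Mona.
Then next layer: Bob.
Then next layer: Ivan.
Every vertex is now reached.

Alice, Bob, Carol, Ivan, Judy, Karl, Liam, Mona, Pia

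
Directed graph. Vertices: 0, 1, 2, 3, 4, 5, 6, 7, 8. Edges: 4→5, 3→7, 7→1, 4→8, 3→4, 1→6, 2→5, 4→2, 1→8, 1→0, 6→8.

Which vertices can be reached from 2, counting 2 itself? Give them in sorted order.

Start at 2.
Its neighbours: 5.
Nothing further is reachable.

2, 5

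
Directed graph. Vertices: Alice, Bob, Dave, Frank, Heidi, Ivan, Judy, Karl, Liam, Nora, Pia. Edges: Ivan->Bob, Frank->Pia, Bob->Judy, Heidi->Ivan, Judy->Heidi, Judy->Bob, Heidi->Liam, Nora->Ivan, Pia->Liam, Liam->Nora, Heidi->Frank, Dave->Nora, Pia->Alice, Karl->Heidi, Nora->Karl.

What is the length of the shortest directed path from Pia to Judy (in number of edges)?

Distance 0: Pia.
Distance 1: Alice, Liam.
Distance 2: Nora.
Distance 3: Ivan, Karl.
Distance 4: Bob, Heidi.
Distance 5: Frank, Judy — contains Judy.

5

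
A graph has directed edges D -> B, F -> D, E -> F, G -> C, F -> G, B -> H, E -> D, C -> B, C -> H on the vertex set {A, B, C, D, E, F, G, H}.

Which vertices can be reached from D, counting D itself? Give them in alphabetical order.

Start at D.
Its neighbours: B.
Then their neighbours: H.
Nothing further is reachable.

B, D, H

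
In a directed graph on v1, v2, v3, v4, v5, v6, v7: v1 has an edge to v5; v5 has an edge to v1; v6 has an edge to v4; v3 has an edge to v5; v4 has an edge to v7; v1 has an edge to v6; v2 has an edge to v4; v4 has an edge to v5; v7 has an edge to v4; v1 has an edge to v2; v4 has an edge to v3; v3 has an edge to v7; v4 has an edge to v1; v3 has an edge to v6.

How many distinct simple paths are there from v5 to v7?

4

v5→v1→v2→v4→v3→v7
v5→v1→v2→v4→v7
v5→v1→v6→v4→v3→v7
v5→v1→v6→v4→v7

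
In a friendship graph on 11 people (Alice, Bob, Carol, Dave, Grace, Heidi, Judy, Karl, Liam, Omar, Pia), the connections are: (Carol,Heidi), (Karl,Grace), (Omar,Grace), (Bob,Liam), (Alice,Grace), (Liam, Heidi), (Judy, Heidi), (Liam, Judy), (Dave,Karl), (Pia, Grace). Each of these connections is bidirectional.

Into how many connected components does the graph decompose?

2

From Alice: component {Alice, Dave, Grace, Karl, Omar, Pia}.
From Bob: component {Bob, Carol, Heidi, Judy, Liam}.
That's 2 components.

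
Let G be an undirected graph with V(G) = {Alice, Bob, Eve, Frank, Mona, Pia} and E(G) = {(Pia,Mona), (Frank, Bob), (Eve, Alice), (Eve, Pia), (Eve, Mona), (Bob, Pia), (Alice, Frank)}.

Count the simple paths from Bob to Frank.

3

Bob–Frank
Bob–Pia–Eve–Alice–Frank
Bob–Pia–Mona–Eve–Alice–Frank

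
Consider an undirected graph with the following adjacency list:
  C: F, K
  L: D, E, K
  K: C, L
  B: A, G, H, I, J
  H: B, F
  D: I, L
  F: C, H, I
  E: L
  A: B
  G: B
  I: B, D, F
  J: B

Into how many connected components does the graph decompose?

1

From A: component {A, B, C, D, E, F, G, H, I, J, K, L}.
That's 1 component.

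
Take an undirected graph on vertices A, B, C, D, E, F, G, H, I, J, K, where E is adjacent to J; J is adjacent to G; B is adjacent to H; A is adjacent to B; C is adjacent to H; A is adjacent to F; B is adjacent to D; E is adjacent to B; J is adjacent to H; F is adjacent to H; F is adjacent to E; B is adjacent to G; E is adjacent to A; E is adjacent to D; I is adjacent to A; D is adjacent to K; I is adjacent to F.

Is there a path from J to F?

Yes

Explore from J.
Distance 1: reach E, G, H.
Distance 2: reach A, B, C, D, F.
Found F.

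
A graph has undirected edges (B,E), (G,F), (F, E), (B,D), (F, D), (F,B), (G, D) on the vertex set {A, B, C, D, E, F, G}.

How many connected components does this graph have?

From A: component {A}.
From B: component {B, D, E, F, G}.
From C: component {C}.
That's 3 components.

3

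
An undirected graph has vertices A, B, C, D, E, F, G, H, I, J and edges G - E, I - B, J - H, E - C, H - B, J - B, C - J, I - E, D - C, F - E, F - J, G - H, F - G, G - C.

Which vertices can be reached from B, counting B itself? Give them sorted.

B, C, D, E, F, G, H, I, J

Start at B.
Its neighbours: H, I, J.
Then their neighbours: C, E, F, G.
Then next layer: D.
Nothing further is reachable.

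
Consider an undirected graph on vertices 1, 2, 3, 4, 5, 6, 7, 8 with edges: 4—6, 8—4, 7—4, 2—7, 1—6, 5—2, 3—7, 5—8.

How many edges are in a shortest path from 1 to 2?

Distance 0: 1.
Distance 1: 6.
Distance 2: 4.
Distance 3: 7, 8.
Distance 4: 2, 3, 5 — contains 2.

4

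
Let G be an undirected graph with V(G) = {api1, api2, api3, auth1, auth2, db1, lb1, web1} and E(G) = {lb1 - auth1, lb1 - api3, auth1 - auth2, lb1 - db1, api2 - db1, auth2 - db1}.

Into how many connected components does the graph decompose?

From api1: component {api1}.
From api2: component {api2, api3, auth1, auth2, db1, lb1}.
From web1: component {web1}.
That's 3 components.

3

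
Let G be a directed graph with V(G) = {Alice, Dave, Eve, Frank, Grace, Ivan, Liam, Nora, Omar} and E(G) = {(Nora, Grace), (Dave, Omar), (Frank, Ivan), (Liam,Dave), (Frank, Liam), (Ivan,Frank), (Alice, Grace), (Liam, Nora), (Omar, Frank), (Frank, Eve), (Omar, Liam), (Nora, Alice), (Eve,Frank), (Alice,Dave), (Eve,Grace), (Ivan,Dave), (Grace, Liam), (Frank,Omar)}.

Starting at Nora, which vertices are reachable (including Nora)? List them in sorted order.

Start at Nora.
Its neighbours: Alice, Grace.
Then their neighbours: Dave, Liam.
Then next layer: Omar.
Then next layer: Frank.
Then next layer: Eve, Ivan.
Every vertex is now reached.

Alice, Dave, Eve, Frank, Grace, Ivan, Liam, Nora, Omar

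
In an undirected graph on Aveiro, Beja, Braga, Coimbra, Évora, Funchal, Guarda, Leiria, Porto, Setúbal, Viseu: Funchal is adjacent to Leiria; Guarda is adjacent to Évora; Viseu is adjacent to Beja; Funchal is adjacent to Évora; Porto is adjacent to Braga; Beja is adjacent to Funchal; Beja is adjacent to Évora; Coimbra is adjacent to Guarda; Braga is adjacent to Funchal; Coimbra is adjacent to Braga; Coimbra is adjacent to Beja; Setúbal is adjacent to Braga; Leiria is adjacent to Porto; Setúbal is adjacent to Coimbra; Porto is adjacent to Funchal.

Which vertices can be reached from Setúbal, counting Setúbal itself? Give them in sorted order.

Beja, Braga, Coimbra, Évora, Funchal, Guarda, Leiria, Porto, Setúbal, Viseu

Start at Setúbal.
Its neighbours: Braga, Coimbra.
Then their neighbours: Beja, Funchal, Guarda, Porto.
Then next layer: Évora, Leiria, Viseu.
Nothing further is reachable.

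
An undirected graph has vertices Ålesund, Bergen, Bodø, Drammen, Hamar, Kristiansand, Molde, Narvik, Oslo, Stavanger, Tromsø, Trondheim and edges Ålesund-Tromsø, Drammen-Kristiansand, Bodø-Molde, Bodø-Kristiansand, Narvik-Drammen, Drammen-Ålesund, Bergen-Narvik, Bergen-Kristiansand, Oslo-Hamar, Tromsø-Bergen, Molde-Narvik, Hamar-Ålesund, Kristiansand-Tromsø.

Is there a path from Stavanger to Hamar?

Stavanger has no edges, so nothing is reachable from it.

No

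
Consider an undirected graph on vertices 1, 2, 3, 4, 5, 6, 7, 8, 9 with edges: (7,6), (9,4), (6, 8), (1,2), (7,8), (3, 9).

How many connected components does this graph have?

From 1: component {1, 2}.
From 3: component {3, 4, 9}.
From 5: component {5}.
From 6: component {6, 7, 8}.
That's 4 components.

4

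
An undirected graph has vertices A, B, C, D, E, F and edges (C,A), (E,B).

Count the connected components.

From A: component {A, C}.
From B: component {B, E}.
From D: component {D}.
From F: component {F}.
That's 4 components.

4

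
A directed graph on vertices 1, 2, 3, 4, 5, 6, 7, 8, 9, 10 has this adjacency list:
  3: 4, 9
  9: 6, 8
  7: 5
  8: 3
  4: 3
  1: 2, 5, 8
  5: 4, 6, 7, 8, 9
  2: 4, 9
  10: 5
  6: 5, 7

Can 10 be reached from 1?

No

Explore from 1.
Distance 1: reach 2, 5, 8.
Distance 2: reach 3, 4, 6, 7, 9.
The search from 1 is exhausted; no directed path reaches 10.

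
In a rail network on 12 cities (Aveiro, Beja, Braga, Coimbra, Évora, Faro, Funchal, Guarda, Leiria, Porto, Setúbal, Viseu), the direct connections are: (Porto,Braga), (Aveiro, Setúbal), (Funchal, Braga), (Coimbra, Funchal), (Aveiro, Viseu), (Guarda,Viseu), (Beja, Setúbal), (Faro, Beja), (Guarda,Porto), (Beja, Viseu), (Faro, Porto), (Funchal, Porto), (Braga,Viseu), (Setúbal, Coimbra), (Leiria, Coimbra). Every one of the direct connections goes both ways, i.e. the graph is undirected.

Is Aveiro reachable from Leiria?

Explore from Leiria.
Distance 1: reach Coimbra.
Distance 2: reach Funchal, Setúbal.
Distance 3: reach Aveiro, Beja, Braga, Porto.
Found Aveiro.

Yes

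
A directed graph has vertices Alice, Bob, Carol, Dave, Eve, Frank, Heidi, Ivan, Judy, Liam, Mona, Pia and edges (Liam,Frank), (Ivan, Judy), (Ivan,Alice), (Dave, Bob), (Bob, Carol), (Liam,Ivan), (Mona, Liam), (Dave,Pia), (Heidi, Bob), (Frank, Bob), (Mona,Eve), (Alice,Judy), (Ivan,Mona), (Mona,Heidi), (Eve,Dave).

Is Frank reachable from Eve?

Explore from Eve.
Distance 1: reach Dave.
Distance 2: reach Bob, Pia.
Distance 3: reach Carol.
The search from Eve is exhausted; no directed path reaches Frank.

No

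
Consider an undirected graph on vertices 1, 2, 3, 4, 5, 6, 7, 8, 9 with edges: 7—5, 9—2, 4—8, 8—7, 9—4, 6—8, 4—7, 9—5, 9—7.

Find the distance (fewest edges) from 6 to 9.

Distance 0: 6.
Distance 1: 8.
Distance 2: 4, 7.
Distance 3: 5, 9 — contains 9.

3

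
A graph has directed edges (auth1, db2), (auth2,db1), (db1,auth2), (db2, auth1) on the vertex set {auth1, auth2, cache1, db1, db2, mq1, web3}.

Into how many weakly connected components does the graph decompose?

From auth1: component {auth1, db2}.
From auth2: component {auth2, db1}.
From cache1: component {cache1}.
From mq1: component {mq1}.
From web3: component {web3}.
That's 5 components.

5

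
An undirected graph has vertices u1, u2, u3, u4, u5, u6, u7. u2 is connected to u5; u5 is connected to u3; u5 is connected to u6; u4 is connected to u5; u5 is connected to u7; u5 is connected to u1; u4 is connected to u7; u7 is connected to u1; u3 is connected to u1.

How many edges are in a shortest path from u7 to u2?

2

Distance 0: u7.
Distance 1: u1, u4, u5.
Distance 2: u2, u3, u6 — contains u2.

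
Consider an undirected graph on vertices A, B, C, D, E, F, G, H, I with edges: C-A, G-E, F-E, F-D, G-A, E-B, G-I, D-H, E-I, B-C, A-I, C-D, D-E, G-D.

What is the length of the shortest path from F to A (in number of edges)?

3

Distance 0: F.
Distance 1: D, E.
Distance 2: B, C, G, H, I.
Distance 3: A — contains A.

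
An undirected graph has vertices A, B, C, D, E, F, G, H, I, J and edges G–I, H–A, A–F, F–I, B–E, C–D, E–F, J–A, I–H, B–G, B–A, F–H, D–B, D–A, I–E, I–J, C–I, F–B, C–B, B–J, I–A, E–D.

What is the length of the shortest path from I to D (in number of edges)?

2

Distance 0: I.
Distance 1: A, C, E, F, G, H, J.
Distance 2: B, D — contains D.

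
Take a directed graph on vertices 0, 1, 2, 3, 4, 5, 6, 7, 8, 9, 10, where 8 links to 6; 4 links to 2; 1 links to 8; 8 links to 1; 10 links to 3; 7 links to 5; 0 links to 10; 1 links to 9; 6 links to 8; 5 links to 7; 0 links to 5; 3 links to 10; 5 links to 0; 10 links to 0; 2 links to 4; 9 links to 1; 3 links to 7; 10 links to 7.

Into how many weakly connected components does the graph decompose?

3

From 0: component {0, 3, 5, 7, 10}.
From 1: component {1, 6, 8, 9}.
From 2: component {2, 4}.
That's 3 components.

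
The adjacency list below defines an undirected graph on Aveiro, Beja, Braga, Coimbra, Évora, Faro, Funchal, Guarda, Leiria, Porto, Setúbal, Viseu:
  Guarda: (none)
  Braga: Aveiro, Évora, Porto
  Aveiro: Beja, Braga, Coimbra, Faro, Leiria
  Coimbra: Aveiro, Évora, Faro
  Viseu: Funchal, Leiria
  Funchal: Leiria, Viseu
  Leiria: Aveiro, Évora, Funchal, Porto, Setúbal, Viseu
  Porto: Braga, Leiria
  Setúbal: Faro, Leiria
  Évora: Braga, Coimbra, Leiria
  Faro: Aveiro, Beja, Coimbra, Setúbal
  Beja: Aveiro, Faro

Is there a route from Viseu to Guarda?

Explore from Viseu.
Distance 1: reach Funchal, Leiria.
Distance 2: reach Aveiro, Évora, Porto, Setúbal.
Distance 3: reach Beja, Braga, Coimbra, Faro.
The search is exhausted without reaching Guarda; it lies in a different component.

No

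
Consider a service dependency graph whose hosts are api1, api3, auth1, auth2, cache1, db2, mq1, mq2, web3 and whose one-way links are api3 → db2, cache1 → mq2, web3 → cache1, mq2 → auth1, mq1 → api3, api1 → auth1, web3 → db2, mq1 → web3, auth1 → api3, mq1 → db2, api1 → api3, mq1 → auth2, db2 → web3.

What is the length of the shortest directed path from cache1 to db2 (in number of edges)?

4

Distance 0: cache1.
Distance 1: mq2.
Distance 2: auth1.
Distance 3: api3.
Distance 4: db2 — contains db2.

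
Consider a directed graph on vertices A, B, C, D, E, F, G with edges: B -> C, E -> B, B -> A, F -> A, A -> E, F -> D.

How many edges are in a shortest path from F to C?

4

Distance 0: F.
Distance 1: A, D.
Distance 2: E.
Distance 3: B.
Distance 4: C — contains C.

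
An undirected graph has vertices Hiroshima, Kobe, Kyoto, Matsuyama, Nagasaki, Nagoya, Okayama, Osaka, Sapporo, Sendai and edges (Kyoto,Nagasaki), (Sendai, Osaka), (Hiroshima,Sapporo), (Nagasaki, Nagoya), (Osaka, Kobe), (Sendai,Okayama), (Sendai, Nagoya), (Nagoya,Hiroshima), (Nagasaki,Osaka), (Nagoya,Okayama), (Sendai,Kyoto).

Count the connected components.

2

From Hiroshima: component {Hiroshima, Kobe, Kyoto, Nagasaki, Nagoya, Okayama, Osaka, Sapporo, Sendai}.
From Matsuyama: component {Matsuyama}.
That's 2 components.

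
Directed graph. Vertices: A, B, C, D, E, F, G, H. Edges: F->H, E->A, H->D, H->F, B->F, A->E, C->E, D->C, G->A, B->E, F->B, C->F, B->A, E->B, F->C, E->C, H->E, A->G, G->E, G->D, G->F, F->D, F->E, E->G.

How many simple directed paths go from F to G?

19

F→B→A→E→G
F→B→A→G
F→B→E→A→G
F→B→E→G
F→C→E→A→G
F→C→E→B→A→G
F→C→E→G
F→D→C→E→A→G
... and 11 more.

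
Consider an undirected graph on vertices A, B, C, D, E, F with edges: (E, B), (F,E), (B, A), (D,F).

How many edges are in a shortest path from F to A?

Distance 0: F.
Distance 1: D, E.
Distance 2: B.
Distance 3: A — contains A.

3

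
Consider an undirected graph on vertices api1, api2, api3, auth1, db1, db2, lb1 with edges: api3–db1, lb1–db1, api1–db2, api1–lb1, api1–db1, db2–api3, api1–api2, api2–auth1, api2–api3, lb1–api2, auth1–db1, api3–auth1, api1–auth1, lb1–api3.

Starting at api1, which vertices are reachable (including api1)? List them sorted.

api1, api2, api3, auth1, db1, db2, lb1

Start at api1.
Its neighbours: api2, auth1, db1, db2, lb1.
Then their neighbours: api3.
Every vertex is now reached.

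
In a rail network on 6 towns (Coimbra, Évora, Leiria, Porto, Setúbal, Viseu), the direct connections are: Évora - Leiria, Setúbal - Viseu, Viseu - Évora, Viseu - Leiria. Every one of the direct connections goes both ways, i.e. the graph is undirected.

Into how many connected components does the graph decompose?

From Coimbra: component {Coimbra}.
From Évora: component {Évora, Leiria, Setúbal, Viseu}.
From Porto: component {Porto}.
That's 3 components.

3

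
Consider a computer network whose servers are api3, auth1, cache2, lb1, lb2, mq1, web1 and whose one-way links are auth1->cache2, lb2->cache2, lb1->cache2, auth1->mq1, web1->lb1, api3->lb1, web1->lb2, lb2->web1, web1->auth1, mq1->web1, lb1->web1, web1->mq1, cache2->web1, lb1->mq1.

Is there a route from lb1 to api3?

No

Explore from lb1.
Distance 1: reach cache2, mq1, web1.
Distance 2: reach auth1, lb2.
The search from lb1 is exhausted; no directed path reaches api3.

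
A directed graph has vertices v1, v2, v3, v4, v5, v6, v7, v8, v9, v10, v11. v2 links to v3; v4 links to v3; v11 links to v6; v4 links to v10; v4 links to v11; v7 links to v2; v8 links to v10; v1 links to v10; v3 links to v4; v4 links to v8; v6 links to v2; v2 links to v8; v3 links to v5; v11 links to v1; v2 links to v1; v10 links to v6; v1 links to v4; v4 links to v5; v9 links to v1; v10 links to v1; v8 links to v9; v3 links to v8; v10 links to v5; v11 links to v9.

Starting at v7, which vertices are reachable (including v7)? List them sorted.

Start at v7.
Its neighbours: v2.
Then their neighbours: v1, v3, v8.
Then next layer: v4, v5, v9, v10.
Then next layer: v6, v11.
Every vertex is now reached.

v1, v2, v3, v4, v5, v6, v7, v8, v9, v10, v11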